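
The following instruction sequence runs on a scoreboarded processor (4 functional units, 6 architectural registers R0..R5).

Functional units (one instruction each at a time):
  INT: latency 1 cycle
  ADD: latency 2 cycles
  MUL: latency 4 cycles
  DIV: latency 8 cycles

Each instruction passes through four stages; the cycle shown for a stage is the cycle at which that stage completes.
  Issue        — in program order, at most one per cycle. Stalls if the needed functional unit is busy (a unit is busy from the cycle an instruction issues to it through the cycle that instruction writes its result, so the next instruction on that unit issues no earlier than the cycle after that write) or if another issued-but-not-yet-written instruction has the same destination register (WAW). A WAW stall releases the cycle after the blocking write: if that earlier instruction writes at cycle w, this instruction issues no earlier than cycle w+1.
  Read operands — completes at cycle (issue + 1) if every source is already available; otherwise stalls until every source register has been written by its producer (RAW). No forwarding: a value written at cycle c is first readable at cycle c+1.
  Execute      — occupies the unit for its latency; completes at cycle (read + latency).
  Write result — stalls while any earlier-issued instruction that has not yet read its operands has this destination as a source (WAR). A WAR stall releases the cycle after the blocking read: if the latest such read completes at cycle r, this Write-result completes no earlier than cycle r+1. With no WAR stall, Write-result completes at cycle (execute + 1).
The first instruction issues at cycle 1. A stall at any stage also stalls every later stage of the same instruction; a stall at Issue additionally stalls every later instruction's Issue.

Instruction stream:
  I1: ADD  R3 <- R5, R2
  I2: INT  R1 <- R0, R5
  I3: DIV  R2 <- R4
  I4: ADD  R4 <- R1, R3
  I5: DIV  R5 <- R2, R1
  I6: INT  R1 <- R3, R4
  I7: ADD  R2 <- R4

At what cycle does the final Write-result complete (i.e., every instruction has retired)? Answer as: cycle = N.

cycle = 24

I1: IS=1 RO=2 EX=4 WR=5
I2: IS=2 RO=3 EX=4 WR=5
I3: IS=3 RO=4 EX=12 WR=13
I4: IS=6 RO=7 EX=9 WR=10  [struct: ADD busy until I1 writes@5]
I5: IS=14 RO=15 EX=23 WR=24  [struct: DIV busy until I3 writes@13]
I6: IS=15 RO=16 EX=17 WR=18
I7: IS=16 RO=17 EX=19 WR=20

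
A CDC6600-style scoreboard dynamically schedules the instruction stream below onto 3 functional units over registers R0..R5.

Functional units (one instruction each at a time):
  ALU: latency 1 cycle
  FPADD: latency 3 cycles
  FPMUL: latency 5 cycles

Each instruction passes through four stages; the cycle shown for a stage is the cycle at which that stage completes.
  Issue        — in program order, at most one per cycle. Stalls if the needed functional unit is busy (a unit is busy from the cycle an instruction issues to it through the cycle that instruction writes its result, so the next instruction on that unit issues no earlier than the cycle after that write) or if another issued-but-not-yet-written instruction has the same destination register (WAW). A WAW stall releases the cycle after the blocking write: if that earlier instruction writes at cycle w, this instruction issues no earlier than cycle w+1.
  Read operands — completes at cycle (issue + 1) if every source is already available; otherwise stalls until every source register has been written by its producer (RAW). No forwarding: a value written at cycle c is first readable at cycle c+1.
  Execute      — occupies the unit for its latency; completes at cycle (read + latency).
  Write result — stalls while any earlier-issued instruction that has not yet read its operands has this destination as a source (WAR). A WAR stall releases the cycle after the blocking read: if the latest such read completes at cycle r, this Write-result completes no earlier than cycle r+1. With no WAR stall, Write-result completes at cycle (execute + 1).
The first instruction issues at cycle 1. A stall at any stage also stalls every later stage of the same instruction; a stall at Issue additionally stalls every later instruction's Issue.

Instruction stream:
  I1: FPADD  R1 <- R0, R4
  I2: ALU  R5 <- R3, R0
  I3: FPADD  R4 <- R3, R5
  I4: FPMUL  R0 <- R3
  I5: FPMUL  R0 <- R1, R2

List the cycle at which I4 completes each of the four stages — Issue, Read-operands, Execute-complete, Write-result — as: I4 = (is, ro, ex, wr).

I4 = (8, 9, 14, 15)

t=1  I1→FPADD
t=2  I1 RO | I2→ALU
t=3  I2 RO
t=4  I2 EX
t=5  I1 EX | I2 WR R5
t=6  I1 WR R1
t=7  I3→FPADD
t=8  I3 RO | I4→FPMUL
t=9  I4 RO
t=11  I3 EX
t=12  I3 WR R4
t=14  I4 EX
t=15  I4 WR R0
t=16  I5→FPMUL
t=17  I5 RO
t=22  I5 EX
t=23  I5 WR R0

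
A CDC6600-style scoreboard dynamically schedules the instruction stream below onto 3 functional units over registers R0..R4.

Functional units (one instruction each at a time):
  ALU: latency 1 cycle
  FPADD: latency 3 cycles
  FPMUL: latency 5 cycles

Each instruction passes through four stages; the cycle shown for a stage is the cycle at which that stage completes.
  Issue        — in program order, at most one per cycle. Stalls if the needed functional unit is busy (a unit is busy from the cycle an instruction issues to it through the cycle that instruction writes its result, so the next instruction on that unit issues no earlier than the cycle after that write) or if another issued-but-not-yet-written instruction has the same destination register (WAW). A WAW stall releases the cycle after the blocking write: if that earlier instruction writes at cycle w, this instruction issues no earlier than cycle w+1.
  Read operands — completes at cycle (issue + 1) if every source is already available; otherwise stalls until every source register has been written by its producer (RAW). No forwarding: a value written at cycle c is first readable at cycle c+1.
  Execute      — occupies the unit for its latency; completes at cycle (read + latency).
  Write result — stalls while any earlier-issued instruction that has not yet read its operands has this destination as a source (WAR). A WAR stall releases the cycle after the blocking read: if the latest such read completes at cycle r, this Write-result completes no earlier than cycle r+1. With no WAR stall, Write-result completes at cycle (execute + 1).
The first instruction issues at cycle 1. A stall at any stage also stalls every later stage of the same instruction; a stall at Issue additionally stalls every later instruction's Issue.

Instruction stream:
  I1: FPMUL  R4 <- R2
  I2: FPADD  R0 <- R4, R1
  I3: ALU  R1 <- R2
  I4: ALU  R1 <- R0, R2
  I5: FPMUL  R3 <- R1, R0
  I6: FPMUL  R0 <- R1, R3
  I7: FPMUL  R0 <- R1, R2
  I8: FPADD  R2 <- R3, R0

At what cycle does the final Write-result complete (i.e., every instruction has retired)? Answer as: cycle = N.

cycle = 44

cycle 1: I1 dispatched to FPMUL
cycle 2: I1 operands ready · I2 dispatched to FPADD
cycle 3: I3 dispatched to ALU
cycle 4: I3 operands ready
cycle 5: I3 complete
cycle 7: I1 complete
cycle 8: R4←I1
cycle 9: I2 operands ready
cycle 10: R1←I3
cycle 11: I4 dispatched to ALU
cycle 12: I2 complete · I5 dispatched to FPMUL
cycle 13: R0←I2
cycle 14: I4 operands ready
cycle 15: I4 complete
cycle 16: R1←I4
cycle 17: I5 operands ready
cycle 22: I5 complete
cycle 23: R3←I5
cycle 24: I6 dispatched to FPMUL
cycle 25: I6 operands ready
cycle 30: I6 complete
cycle 31: R0←I6
cycle 32: I7 dispatched to FPMUL
cycle 33: I7 operands ready · I8 dispatched to FPADD
cycle 38: I7 complete
cycle 39: R0←I7
cycle 40: I8 operands ready
cycle 43: I8 complete
cycle 44: R2←I8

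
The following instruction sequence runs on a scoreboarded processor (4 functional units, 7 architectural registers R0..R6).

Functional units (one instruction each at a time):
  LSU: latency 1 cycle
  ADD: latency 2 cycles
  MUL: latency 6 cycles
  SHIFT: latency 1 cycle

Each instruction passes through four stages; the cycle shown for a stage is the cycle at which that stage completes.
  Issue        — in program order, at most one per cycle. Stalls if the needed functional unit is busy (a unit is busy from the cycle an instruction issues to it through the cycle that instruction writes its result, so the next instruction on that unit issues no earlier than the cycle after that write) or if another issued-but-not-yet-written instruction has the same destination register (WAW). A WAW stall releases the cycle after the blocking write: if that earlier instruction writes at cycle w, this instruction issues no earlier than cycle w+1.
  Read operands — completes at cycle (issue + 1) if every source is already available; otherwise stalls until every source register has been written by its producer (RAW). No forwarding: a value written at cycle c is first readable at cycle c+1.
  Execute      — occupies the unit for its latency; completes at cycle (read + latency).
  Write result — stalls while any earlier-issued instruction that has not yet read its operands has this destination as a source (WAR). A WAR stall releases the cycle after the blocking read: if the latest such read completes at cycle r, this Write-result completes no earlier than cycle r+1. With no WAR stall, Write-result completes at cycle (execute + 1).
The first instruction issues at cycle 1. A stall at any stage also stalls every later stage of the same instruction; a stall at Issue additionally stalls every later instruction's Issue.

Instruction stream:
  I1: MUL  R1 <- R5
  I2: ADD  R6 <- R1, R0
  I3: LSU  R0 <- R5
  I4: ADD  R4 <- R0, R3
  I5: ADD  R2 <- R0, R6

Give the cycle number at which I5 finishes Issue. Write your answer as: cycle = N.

c1: I1→MUL
c2: I1 RO; I2→ADD
c3: I3→LSU
c4: I3 RO
c5: I3 EX
c8: I1 EX
c9: I1 WR R1
c10: I2 RO
c11: I3 WR R0
c12: I2 EX
c13: I2 WR R6
c14: I4→ADD
c15: I4 RO
c17: I4 EX
c18: I4 WR R4
c19: I5→ADD
c20: I5 RO
c22: I5 EX
c23: I5 WR R2

cycle = 19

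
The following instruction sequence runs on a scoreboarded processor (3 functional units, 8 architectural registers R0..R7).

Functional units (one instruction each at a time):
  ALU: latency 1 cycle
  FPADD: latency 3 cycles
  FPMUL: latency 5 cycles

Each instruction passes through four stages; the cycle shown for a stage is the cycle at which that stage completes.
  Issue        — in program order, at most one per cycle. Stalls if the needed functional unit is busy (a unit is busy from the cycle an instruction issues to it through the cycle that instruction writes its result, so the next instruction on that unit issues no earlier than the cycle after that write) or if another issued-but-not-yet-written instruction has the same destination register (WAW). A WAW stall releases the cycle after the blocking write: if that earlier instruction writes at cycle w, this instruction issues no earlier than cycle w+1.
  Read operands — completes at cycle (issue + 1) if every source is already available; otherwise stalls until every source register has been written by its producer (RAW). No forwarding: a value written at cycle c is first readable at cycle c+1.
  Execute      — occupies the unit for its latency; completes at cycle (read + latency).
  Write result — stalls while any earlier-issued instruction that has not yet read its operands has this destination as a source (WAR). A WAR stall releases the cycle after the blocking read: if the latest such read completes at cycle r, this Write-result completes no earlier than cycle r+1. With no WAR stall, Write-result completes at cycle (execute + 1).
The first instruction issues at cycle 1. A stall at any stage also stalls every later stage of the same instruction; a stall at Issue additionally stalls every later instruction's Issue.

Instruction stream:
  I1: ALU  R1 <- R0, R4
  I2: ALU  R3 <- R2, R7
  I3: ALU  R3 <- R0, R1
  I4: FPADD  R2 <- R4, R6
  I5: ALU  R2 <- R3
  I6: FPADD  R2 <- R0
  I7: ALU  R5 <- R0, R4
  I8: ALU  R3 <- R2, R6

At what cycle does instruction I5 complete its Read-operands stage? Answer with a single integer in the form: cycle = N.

c1: I1 dispatched to ALU
c2: I1 operands ready
c3: I1 complete
c4: R1←I1
c5: I2 dispatched to ALU
c6: I2 operands ready
c7: I2 complete
c8: R3←I2
c9: I3 dispatched to ALU
c10: I3 operands ready | I4 dispatched to FPADD
c11: I3 complete | I4 operands ready
c12: R3←I3
c14: I4 complete
c15: R2←I4
c16: I5 dispatched to ALU
c17: I5 operands ready
c18: I5 complete
c19: R2←I5
c20: I6 dispatched to FPADD
c21: I6 operands ready | I7 dispatched to ALU
c22: I7 operands ready
c23: I7 complete
c24: I6 complete | R5←I7
c25: R2←I6 | I8 dispatched to ALU
c26: I8 operands ready
c27: I8 complete
c28: R3←I8

cycle = 17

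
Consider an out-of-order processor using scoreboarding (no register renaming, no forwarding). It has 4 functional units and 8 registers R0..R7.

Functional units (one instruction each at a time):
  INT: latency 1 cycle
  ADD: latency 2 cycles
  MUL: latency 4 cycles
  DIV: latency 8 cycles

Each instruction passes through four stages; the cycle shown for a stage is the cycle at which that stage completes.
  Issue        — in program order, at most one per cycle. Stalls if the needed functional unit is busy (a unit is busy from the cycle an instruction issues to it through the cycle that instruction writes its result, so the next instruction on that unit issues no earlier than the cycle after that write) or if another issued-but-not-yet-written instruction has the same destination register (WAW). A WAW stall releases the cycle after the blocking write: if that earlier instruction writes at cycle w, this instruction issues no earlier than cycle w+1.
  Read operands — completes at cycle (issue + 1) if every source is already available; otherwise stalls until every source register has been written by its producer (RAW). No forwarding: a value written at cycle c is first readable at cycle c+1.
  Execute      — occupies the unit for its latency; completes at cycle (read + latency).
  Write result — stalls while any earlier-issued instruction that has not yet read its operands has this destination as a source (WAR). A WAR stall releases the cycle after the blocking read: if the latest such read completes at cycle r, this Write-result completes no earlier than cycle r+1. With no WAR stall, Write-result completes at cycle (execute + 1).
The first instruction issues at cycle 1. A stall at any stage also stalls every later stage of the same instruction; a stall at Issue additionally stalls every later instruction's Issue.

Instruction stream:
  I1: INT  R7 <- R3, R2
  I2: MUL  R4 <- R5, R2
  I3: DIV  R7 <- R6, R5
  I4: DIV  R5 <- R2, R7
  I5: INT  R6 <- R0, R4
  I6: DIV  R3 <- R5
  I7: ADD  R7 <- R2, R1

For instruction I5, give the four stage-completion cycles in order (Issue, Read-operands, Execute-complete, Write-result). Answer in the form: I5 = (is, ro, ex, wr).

[1] issue I1 (INT)
[2] I1 read-ops; issue I2 (MUL)
[3] I1 finished on INT; I2 read-ops
[4] I1→R7
[5] issue I3 (DIV)
[6] I3 read-ops
[7] I2 finished on MUL
[8] I2→R4
[14] I3 finished on DIV
[15] I3→R7
[16] issue I4 (DIV)
[17] I4 read-ops; issue I5 (INT)
[18] I5 read-ops
[19] I5 finished on INT
[20] I5→R6
[25] I4 finished on DIV
[26] I4→R5
[27] issue I6 (DIV)
[28] I6 read-ops; issue I7 (ADD)
[29] I7 read-ops
[31] I7 finished on ADD
[32] I7→R7
[36] I6 finished on DIV
[37] I6→R3

I5 = (17, 18, 19, 20)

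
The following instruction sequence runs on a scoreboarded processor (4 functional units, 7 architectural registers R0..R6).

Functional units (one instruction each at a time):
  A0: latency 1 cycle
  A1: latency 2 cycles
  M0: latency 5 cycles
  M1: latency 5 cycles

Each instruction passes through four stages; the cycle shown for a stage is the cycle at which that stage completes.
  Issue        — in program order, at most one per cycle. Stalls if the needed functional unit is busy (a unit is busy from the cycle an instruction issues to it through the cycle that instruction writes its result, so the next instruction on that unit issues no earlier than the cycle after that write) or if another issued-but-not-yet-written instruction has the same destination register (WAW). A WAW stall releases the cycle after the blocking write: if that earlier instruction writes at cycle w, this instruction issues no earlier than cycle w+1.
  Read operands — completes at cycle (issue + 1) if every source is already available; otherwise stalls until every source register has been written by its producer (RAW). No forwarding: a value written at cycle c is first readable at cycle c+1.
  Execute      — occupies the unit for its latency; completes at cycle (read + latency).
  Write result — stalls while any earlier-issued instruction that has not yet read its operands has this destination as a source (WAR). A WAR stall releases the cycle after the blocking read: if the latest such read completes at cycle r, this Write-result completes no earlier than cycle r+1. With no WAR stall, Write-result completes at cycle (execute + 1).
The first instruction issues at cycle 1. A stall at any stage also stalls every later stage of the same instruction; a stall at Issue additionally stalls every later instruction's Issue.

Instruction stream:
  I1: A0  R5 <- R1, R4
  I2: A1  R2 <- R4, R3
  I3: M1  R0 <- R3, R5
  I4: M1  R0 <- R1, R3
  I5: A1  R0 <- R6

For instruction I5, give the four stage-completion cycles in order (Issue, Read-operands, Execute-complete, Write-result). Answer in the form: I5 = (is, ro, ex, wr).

I5 = (20, 21, 23, 24)

[I1] 1/2/3/4
[I2] 2/3/5/6
[I3] 3/5/10/11  (RAW R5: wait I1 write@4)
[I4] 12/13/18/19  (struct: M1 busy until I3 writes@11)
[I5] 20/21/23/24  (WAW R0: wait I4 write@19)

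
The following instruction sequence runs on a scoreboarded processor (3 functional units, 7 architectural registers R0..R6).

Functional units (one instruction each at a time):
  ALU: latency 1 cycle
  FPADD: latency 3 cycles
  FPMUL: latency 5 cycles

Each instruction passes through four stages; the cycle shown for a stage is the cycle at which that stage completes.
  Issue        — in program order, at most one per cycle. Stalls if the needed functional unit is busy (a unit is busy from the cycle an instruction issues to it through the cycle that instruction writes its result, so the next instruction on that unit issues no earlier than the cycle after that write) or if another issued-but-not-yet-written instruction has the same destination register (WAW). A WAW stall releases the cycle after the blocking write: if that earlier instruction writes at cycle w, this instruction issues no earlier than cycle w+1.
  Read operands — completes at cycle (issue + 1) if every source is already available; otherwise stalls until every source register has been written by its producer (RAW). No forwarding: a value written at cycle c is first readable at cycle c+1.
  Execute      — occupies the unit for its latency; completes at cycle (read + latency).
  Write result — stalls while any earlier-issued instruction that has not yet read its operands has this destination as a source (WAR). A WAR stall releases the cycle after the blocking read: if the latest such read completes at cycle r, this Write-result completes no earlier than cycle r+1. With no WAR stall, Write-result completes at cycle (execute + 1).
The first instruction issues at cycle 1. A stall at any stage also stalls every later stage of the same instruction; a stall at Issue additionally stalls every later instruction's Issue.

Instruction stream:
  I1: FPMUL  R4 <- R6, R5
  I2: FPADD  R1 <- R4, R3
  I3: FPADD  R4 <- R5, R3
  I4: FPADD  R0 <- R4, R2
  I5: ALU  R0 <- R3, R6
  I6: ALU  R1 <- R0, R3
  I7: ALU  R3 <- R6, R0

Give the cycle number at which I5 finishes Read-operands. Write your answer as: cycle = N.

cycle = 27

I1 -> (1, 2, 7, 8)
I2 -> (2, 9, 12, 13)  // RAW R4: wait I1 write@8
I3 -> (14, 15, 18, 19)  // struct: FPADD busy until I2 writes@13
I4 -> (20, 21, 24, 25)  // struct: FPADD busy until I3 writes@19
I5 -> (26, 27, 28, 29)  // WAW R0: wait I4 write@25
I6 -> (30, 31, 32, 33)  // struct: ALU busy until I5 writes@29
I7 -> (34, 35, 36, 37)  // struct: ALU busy until I6 writes@33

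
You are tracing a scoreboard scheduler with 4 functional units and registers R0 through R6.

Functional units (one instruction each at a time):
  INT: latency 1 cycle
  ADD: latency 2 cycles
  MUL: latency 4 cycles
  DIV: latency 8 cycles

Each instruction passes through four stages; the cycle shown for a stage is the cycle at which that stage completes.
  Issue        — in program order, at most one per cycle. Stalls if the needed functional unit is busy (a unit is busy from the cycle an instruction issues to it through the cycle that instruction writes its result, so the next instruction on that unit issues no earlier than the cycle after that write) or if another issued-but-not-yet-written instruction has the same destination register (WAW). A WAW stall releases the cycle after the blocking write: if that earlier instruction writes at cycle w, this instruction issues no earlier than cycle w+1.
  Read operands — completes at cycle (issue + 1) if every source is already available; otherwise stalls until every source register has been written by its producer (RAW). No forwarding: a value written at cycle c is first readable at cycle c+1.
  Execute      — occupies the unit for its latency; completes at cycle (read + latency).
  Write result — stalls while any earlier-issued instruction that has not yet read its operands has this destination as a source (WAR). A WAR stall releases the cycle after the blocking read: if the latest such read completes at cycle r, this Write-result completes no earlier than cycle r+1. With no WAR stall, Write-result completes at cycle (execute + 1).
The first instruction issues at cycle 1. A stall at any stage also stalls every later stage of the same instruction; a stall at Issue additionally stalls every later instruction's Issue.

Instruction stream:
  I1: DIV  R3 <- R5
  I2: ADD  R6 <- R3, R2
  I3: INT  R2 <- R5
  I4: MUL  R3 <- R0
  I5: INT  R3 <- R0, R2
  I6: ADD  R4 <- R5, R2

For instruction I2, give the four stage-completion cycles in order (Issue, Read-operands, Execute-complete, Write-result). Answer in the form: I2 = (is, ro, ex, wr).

I2 = (2, 12, 14, 15)

c1: I1→DIV
c2: I1 RO; I2→ADD
c3: I3→INT
c4: I3 RO
c5: I3 EX
c10: I1 EX
c11: I1 WR R3
c12: I2 RO; I4→MUL
c13: I3 WR R2; I4 RO
c14: I2 EX
c15: I2 WR R6
c17: I4 EX
c18: I4 WR R3
c19: I5→INT
c20: I5 RO; I6→ADD
c21: I5 EX; I6 RO
c22: I5 WR R3
c23: I6 EX
c24: I6 WR R4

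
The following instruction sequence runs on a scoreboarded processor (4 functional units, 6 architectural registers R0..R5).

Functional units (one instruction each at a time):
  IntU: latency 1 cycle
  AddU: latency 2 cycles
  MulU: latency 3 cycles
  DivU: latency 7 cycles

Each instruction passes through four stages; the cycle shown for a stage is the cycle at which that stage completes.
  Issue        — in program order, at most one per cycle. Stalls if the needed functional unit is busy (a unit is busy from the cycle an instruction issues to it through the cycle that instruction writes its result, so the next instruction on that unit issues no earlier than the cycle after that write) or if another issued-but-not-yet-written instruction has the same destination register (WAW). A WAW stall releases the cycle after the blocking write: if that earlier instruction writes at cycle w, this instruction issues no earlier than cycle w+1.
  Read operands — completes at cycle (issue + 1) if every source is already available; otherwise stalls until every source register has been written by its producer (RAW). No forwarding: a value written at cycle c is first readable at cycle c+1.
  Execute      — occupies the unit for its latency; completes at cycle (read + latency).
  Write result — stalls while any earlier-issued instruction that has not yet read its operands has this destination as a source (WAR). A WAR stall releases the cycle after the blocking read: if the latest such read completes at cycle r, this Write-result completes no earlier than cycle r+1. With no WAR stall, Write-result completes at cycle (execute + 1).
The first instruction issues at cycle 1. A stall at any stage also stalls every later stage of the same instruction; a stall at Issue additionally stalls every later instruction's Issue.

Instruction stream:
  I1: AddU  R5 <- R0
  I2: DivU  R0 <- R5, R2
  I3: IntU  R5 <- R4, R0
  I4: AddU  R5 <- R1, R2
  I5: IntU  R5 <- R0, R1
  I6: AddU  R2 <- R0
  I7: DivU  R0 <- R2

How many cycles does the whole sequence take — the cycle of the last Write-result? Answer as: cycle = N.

cycle = 37

[1] issue I1 (AddU)
[2] I1 read-ops · issue I2 (DivU)
[4] I1 finished on AddU
[5] I1→R5
[6] I2 read-ops · issue I3 (IntU)
[13] I2 finished on DivU
[14] I2→R0
[15] I3 read-ops
[16] I3 finished on IntU
[17] I3→R5
[18] issue I4 (AddU)
[19] I4 read-ops
[21] I4 finished on AddU
[22] I4→R5
[23] issue I5 (IntU)
[24] I5 read-ops · issue I6 (AddU)
[25] I5 finished on IntU · I6 read-ops · issue I7 (DivU)
[26] I5→R5
[27] I6 finished on AddU
[28] I6→R2
[29] I7 read-ops
[36] I7 finished on DivU
[37] I7→R0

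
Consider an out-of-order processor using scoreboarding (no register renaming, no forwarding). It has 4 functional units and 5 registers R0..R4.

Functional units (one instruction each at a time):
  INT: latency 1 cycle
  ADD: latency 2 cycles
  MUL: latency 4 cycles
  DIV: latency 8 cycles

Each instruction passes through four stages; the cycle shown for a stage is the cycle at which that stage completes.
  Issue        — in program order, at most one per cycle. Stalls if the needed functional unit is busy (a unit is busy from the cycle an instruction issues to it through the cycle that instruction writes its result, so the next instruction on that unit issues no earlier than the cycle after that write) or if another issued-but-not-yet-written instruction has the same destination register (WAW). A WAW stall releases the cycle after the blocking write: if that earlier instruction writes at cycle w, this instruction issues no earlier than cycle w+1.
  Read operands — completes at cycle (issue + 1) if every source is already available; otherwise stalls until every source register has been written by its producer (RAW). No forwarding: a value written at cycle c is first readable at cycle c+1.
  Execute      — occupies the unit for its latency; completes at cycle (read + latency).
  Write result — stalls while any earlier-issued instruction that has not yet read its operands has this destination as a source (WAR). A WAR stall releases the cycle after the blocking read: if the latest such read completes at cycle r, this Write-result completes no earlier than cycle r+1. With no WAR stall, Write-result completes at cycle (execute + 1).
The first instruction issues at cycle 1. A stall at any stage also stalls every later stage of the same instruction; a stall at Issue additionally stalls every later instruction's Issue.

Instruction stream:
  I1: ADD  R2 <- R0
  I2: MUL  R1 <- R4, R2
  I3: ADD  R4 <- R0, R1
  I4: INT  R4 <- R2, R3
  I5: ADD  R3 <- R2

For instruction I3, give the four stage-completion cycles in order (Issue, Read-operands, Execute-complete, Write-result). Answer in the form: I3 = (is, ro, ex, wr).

t=1  issue I1 (ADD)
t=2  I1 read-ops · issue I2 (MUL)
t=4  I1 finished on ADD
t=5  I1→R2
t=6  I2 read-ops · issue I3 (ADD)
t=10  I2 finished on MUL
t=11  I2→R1
t=12  I3 read-ops
t=14  I3 finished on ADD
t=15  I3→R4
t=16  issue I4 (INT)
t=17  I4 read-ops · issue I5 (ADD)
t=18  I4 finished on INT · I5 read-ops
t=19  I4→R4
t=20  I5 finished on ADD
t=21  I5→R3

I3 = (6, 12, 14, 15)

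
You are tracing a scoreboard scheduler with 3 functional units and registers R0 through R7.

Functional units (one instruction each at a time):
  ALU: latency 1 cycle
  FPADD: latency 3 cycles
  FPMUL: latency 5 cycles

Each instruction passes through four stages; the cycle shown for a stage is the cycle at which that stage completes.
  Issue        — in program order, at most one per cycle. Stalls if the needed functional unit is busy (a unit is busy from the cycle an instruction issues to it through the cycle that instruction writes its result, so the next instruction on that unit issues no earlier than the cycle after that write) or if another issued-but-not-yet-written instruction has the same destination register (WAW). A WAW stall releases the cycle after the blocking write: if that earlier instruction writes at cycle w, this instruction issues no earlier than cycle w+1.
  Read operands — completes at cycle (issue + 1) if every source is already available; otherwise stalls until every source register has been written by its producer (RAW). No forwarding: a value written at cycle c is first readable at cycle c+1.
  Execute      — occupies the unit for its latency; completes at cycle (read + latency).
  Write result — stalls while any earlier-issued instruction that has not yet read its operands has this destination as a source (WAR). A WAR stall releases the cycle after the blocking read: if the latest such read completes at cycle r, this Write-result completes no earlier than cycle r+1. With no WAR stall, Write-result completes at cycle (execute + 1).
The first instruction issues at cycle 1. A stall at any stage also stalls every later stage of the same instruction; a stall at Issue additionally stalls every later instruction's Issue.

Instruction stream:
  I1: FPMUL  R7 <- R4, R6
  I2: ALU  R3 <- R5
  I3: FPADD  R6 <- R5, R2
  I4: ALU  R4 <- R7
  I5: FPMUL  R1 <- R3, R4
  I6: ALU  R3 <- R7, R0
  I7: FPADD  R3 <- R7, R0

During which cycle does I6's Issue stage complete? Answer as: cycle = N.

cycle = 12

  I1 | 1 | 2 | 7 | 8
  I2 | 2 | 3 | 4 | 5
  I3 | 3 | 4 | 7 | 8
  I4 | 6 | 9 | 10 | 11   struct: ALU busy until I2 writes@5 · RAW R7: wait I1 write@8
  I5 | 9 | 12 | 17 | 18   struct: FPMUL busy until I1 writes@8 · RAW R4: wait I4 write@11
  I6 | 12 | 13 | 14 | 15   struct: ALU busy until I4 writes@11
  I7 | 16 | 17 | 20 | 21   WAW R3: wait I6 write@15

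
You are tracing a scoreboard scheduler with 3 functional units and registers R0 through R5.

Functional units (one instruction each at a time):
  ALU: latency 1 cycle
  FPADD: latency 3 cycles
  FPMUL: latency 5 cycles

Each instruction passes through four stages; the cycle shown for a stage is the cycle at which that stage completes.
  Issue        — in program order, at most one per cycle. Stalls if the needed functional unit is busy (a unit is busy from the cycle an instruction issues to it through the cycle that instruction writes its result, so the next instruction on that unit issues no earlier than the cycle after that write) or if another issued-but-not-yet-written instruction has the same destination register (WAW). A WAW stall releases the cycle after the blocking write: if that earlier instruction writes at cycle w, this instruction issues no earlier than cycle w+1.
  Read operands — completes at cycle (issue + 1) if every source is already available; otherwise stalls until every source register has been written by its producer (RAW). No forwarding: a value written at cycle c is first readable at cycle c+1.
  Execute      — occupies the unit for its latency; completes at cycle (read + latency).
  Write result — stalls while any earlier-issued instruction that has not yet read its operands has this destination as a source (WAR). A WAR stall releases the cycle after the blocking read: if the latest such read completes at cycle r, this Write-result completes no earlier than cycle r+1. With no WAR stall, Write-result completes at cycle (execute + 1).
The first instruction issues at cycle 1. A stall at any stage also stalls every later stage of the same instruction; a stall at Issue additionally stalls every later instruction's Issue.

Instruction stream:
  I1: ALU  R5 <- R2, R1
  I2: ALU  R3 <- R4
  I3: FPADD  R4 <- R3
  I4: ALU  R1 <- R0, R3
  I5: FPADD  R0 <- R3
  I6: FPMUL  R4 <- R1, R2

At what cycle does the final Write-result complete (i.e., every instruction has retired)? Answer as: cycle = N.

cycle = 22

[1] I1 issues→ALU
[2] I1 reads
[3] I1 exec-done
[4] I1 writes R5
[5] I2 issues→ALU
[6] I2 reads | I3 issues→FPADD
[7] I2 exec-done
[8] I2 writes R3
[9] I3 reads | I4 issues→ALU
[10] I4 reads
[11] I4 exec-done
[12] I3 exec-done | I4 writes R1
[13] I3 writes R4
[14] I5 issues→FPADD
[15] I5 reads | I6 issues→FPMUL
[16] I6 reads
[18] I5 exec-done
[19] I5 writes R0
[21] I6 exec-done
[22] I6 writes R4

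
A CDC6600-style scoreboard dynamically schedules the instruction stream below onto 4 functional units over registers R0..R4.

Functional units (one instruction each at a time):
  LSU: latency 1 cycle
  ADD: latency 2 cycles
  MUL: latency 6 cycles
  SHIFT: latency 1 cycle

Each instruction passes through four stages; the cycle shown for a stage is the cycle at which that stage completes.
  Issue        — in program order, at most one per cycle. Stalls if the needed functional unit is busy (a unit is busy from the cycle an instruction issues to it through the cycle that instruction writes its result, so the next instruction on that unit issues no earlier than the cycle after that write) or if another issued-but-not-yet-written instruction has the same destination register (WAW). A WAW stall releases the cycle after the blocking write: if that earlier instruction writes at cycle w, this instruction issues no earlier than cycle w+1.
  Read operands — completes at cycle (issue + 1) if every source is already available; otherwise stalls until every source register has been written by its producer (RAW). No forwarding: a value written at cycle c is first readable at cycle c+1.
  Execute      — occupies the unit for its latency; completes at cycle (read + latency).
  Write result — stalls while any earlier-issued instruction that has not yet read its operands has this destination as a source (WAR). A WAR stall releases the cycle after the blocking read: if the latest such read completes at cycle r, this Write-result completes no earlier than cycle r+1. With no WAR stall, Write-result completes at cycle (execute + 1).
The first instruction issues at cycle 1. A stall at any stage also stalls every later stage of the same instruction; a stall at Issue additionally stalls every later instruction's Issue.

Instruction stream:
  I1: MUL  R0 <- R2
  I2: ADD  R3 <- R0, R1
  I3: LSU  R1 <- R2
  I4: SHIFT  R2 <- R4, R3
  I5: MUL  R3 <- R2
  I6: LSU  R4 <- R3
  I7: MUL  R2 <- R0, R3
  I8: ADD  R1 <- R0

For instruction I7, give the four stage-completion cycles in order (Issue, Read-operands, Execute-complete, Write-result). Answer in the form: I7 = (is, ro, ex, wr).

[I1] 1/2/8/9
[I2] 2/10/12/13  (RAW R0: wait I1 write@9)
[I3] 3/4/5/11  (WAR R1: wait I2 read@10)
[I4] 4/14/15/16  (RAW R3: wait I2 write@13)
[I5] 14/17/23/24  (WAW R3: wait I2 write@13; RAW R2: wait I4 write@16)
[I6] 15/25/26/27  (RAW R3: wait I5 write@24)
[I7] 25/26/32/33  (struct: MUL busy until I5 writes@24)
[I8] 26/27/29/30

I7 = (25, 26, 32, 33)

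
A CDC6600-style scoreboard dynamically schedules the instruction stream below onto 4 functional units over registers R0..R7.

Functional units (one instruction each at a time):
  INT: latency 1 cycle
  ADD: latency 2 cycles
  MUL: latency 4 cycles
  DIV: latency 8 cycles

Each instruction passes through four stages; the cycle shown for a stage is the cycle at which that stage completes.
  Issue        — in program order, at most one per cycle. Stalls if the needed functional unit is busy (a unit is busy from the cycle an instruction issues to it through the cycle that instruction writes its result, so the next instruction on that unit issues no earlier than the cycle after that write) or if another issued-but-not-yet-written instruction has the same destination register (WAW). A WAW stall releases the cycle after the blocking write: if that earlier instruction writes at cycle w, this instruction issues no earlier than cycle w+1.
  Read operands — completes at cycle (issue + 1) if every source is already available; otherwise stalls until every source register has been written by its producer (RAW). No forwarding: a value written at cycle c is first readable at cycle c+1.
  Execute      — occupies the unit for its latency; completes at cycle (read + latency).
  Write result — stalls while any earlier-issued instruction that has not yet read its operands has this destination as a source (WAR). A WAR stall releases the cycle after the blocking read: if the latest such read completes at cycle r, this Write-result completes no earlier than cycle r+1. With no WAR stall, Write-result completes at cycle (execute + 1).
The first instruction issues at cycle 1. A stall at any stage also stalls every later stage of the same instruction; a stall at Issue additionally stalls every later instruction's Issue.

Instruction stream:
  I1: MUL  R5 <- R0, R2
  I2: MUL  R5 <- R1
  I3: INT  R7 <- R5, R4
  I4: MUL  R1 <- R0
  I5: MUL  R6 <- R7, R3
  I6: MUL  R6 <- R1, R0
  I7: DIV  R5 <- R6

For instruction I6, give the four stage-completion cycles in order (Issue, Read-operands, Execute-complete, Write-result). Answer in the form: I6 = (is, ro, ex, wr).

cycle 1: I1 issues→MUL
cycle 2: I1 reads
cycle 6: I1 exec-done
cycle 7: I1 writes R5
cycle 8: I2 issues→MUL
cycle 9: I2 reads | I3 issues→INT
cycle 13: I2 exec-done
cycle 14: I2 writes R5
cycle 15: I3 reads | I4 issues→MUL
cycle 16: I3 exec-done | I4 reads
cycle 17: I3 writes R7
cycle 20: I4 exec-done
cycle 21: I4 writes R1
cycle 22: I5 issues→MUL
cycle 23: I5 reads
cycle 27: I5 exec-done
cycle 28: I5 writes R6
cycle 29: I6 issues→MUL
cycle 30: I6 reads | I7 issues→DIV
cycle 34: I6 exec-done
cycle 35: I6 writes R6
cycle 36: I7 reads
cycle 44: I7 exec-done
cycle 45: I7 writes R5

I6 = (29, 30, 34, 35)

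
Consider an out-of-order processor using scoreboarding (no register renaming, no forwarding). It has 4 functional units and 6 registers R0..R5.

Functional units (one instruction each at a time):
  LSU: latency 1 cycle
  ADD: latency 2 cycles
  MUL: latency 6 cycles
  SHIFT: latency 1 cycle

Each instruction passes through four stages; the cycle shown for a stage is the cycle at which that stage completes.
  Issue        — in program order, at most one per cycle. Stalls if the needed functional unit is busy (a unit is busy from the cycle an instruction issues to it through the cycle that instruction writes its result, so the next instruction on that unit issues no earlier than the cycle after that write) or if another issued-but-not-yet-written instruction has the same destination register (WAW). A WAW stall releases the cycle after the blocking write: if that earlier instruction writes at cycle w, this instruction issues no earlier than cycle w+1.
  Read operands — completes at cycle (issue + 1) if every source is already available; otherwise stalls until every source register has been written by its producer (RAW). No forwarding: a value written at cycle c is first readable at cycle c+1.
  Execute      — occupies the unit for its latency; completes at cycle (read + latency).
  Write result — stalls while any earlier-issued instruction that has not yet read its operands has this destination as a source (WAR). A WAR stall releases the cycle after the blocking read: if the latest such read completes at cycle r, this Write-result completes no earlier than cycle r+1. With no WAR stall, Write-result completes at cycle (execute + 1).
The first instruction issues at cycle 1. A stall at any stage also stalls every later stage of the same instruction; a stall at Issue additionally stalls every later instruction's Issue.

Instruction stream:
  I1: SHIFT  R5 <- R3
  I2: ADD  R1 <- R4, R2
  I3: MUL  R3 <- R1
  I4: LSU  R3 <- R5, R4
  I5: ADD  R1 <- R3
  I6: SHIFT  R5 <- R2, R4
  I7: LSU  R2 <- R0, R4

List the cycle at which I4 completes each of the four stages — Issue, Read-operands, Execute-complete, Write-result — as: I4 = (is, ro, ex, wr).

I4 = (15, 16, 17, 18)

I1  is:1  ro:2  ex:3  wr:4
I2  is:2  ro:3  ex:5  wr:6
I3  is:3  ro:7  ex:13  wr:14  — RAW R1: wait I2 write@6
I4  is:15  ro:16  ex:17  wr:18  — WAW R3: wait I3 write@14
I5  is:16  ro:19  ex:21  wr:22  — RAW R3: wait I4 write@18
I6  is:17  ro:18  ex:19  wr:20
I7  is:19  ro:20  ex:21  wr:22  — struct: LSU busy until I4 writes@18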